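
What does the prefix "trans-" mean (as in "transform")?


Prefix: trans-
Example: transform (trans- + form)
Meaning = across


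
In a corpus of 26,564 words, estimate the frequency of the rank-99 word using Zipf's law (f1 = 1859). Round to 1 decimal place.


Zipf's law: f(r) = f(1) / r
f(1) = 1859
f(99) = 1859 / 99
= 18.8 occurrences


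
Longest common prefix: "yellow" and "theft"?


Word 1: "yellow"
Word 2: "theft"
Comparing from start:
  Pos 0: 'y' != 't' (stop)
LCP = "" (length 0)


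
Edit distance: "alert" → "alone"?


Word 1: "alert" (length 5)
Word 2: "alone" (length 5)
One optimal edit sequence (insert/delete/substitute each cost 1):
  1. keep 'a'
  2. keep 'l'
  3. substitute 'e' -> 'o'  (+1)
  4. substitute 'r' -> 'n'  (+1)
  5. substitute 't' -> 'e'  (+1)
Total edit operations: 3
Edit distance = 3


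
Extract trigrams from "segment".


Word: "segment" (length 7)
Number of trigrams = 7 - 3 + 1 = 5
  Position 0: "seg"
  Position 1: "egm"
  Position 2: "gme"
  Position 3: "men"
  Position 4: "ent"
Trigrams = "seg", "egm", "gme", "men", "ent"


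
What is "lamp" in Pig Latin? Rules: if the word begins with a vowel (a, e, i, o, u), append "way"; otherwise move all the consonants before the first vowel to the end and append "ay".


Word: "lamp"
Starts with consonant(s) → move to end, add 'ay'
Consonant cluster: "l"
Pig Latin = "amplay"


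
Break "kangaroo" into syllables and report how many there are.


Word: "kangaroo"
Syllable breakdown: kan · ga · roo
Counting: 3 parts
= 3 syllables


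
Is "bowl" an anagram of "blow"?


Word 1: "blow" → sorted: blow
Word 2: "bowl" → sorted: blow
Same letters? blow == blow
Anagram = Yes


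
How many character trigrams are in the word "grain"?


Word: "grain" (length 5)
Number of 3-grams = length - 3 + 1 = 5 - 3 + 1
= 3


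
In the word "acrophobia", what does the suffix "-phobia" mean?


Suffix: -phobia
Example: acrophobia = acro- + -phobia
Meaning = fear of


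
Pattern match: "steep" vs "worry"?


Pattern of "steep": [0, 1, 2, 2, 3]
Pattern of "worry": [0, 1, 2, 2, 3]
Patterns match
Same pattern = Yes


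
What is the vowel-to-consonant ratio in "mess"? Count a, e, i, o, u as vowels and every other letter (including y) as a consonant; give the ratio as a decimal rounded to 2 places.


Word: "mess"
Vowels (a,e,i,o,u): 1
Consonants: 3
Ratio = 1/3
= 0.33


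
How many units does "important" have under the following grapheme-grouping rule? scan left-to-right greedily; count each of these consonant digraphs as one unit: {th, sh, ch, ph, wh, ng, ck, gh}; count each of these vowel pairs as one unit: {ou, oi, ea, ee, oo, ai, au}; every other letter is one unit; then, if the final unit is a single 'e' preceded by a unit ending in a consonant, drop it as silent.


Word: "important" (9 letters)
Left-to-right scan:
  1. 'i' (letter)
  2. 'm' (letter)
  3. 'p' (letter)
  4. 'o' (letter)
  5. 'r' (letter)
  6. 't' (letter)
  7. 'a' (letter)
  8. 'n' (letter)
  9. 't' (letter)
Units from scan: 9
Sound units = 9 units


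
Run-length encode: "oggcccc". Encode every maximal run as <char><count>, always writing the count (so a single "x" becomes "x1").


String: "oggcccc"
Scanning for consecutive runs:
  'o' x 1
  'g' x 2
  'c' x 4
RLE = "o1g2c4"


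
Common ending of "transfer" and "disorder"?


Word 1: "transfer"
Word 2: "disorder"
Comparing from end:
  Pos -1: 'r' == 'r'
  Pos -2: 'e' == 'e'
  Pos -3: 'f' != 'd' (stop)
LCS = "er" (length 2)


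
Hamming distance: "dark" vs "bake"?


Comparing character by character (same length = 4):
  Pos 0: 'd' vs 'b' !=
  Pos 1: 'a' vs 'a' =
  Pos 2: 'r' vs 'k' !=
  Pos 3: 'k' vs 'e' !=
Hamming distance = 3


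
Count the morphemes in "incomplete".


Word: "incomplete"
Morphemes: in- + complete
Each morpheme carries meaning
= 2 morphemes


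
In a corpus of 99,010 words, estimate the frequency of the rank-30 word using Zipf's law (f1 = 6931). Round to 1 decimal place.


Zipf's law: f(r) = f(1) / r
f(1) = 6931
f(30) = 6931 / 30
= 231.0 occurrences


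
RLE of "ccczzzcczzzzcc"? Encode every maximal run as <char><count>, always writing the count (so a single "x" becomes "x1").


String: "ccczzzcczzzzcc"
Scanning for consecutive runs:
  'c' x 3
  'z' x 3
  'c' x 2
  'z' x 4
  'c' x 2
RLE = "c3z3c2z4c2"


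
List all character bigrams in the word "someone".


Word: "someone" (length 7)
Number of bigrams = 7 - 2 + 1 = 6
  Position 0: "so"
  Position 1: "om"
  Position 2: "me"
  Position 3: "eo"
  Position 4: "on"
  Position 5: "ne"
Bigrams = "so", "om", "me", "eo", "on", "ne"


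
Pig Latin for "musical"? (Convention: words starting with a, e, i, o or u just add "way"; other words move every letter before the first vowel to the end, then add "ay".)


Word: "musical"
Starts with consonant(s) → move to end, add 'ay'
Consonant cluster: "m"
Pig Latin = "usicalmay"


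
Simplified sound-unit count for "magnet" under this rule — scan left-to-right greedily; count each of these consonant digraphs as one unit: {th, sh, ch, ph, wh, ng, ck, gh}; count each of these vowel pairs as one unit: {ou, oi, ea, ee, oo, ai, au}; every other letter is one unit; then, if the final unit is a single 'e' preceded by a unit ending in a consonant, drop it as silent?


Word: "magnet" (6 letters)
Left-to-right scan:
  1. 'm' (letter)
  2. 'a' (letter)
  3. 'g' (letter)
  4. 'n' (letter)
  5. 'e' (letter)
  6. 't' (letter)
Units from scan: 6
Sound units = 6 units


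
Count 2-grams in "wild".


Word: "wild" (length 4)
Number of 2-grams = length - 2 + 1 = 4 - 2 + 1
= 3


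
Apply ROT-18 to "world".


Word: "world"
Shift: 18
Each letter → (letter + shift) mod 26:
  'w' (22) + 18 = 14 → 'o'
  'o' (14) + 18 = 6 → 'g'
  'r' (17) + 18 = 9 → 'j'
  'l' (11) + 18 = 3 → 'd'
  'd' (3) + 18 = 21 → 'v'
Result = "ogjdv"


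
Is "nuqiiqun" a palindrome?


Word: "nuqiiqun"
Reversed: "nuqiiqun"
Forward == Backward? nuqiiqun == nuqiiqun
Palindrome = Yes


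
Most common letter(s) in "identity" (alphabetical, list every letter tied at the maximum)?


Word: "identity"
Letter counts:
  'd': 1
  'e': 1
  'i': 2
  'n': 1
  't': 2
  'y': 1
Maximum count = 2
Most frequent = 'i', 't' (2 times each)


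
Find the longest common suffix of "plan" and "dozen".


Word 1: "plan"
Word 2: "dozen"
Comparing from end:
  Pos -1: 'n' == 'n'
  Pos -2: 'a' != 'e' (stop)
LCS = "n" (length 1)


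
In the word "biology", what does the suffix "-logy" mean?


Suffix: -logy
Example: biology = bio- + -logy
Meaning = study of


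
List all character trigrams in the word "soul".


Word: "soul" (length 4)
Number of trigrams = 4 - 3 + 1 = 2
  Position 0: "sou"
  Position 1: "oul"
Trigrams = "sou", "oul"


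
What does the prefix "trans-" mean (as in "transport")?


Prefix: trans-
As in: transport -> trans- + port
Meaning = across


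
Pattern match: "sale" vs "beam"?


Pattern of "sale": [0, 1, 2, 3]
Pattern of "beam": [0, 1, 2, 3]
Patterns match
Same pattern = Yes


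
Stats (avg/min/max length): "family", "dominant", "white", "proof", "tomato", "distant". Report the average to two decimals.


Lengths: "family"=6, "dominant"=8, "white"=5, "proof"=5, "tomato"=6, "distant"=7
Sum = 37, Count = 6
Average = 37/6 = 6.17
= avg=6.17, min=5, max=8


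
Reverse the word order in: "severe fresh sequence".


Original: "severe fresh sequence"
Words (1..n): severe | fresh | sequence
Reversed (n..1): sequence | fresh | severe
Result = "sequence fresh severe"


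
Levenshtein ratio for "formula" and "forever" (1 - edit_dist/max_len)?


Word 1: "formula" (length 7)
Word 2: "forever" (length 7)
One optimal edit sequence:
  1. keep 'f'
  2. keep 'o'
  3. keep 'r'
  4. substitute 'm' -> 'e'  (+1)
  5. substitute 'u' -> 'v'  (+1)
  6. substitute 'l' -> 'e'  (+1)
  7. substitute 'a' -> 'r'  (+1)
Edit distance = 4
Max length = max(7, 7) = 7
Similarity = 1 - 4/7
= 0.4286


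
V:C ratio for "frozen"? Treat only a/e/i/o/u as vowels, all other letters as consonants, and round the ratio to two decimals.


Word: "frozen"
Vowels (a,e,i,o,u): 2
Consonants: 4
Ratio = 2/4
= 0.50


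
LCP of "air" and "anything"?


Word 1: "air"
Word 2: "anything"
Comparing from start:
  Pos 0: 'a' == 'a'
  Pos 1: 'i' != 'n' (stop)
LCP = "a" (length 1)


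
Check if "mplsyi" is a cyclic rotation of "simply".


Word: "simply", Candidate: "mplsyi"
Method: check if candidate is substring of word+word
"simplysimply" contains "mplsyi"? No
Is rotation = No


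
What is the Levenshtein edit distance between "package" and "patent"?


Word 1: "package" (length 7)
Word 2: "patent" (length 6)
One optimal edit sequence (insert/delete/substitute each cost 1):
  1. keep 'p'
  2. keep 'a'
  3. delete 'c'  (+1)
  4. substitute 'k' -> 't'  (+1)
  5. substitute 'a' -> 'e'  (+1)
  6. substitute 'g' -> 'n'  (+1)
  7. substitute 'e' -> 't'  (+1)
Total edit operations: 5
Edit distance = 5


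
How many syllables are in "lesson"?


Word: "lesson"
Syllable breakdown: les · son
Counting: 2 parts
= 2 syllables


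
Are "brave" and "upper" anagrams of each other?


Word 1: "brave" → sorted: aberv
Word 2: "upper" → sorted: eppru
Same letters? aberv != eppru
Anagram = No


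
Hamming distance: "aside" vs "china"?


Comparing character by character (same length = 5):
  Pos 0: 'a' vs 'c' !=
  Pos 1: 's' vs 'h' !=
  Pos 2: 'i' vs 'i' =
  Pos 3: 'd' vs 'n' !=
  Pos 4: 'e' vs 'a' !=
Hamming distance = 4


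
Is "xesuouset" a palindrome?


Word: "xesuouset"
Reversed: "tesuousex"
Forward == Backward? xesuouset != tesuousex
Palindrome = No


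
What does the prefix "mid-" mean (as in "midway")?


Prefix: mid-
Example: midway (mid- + way)
Meaning = middle


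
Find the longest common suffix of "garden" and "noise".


Word 1: "garden"
Word 2: "noise"
Comparing from end:
  Pos -1: 'n' != 'e' (stop)
LCS = "" (length 0)


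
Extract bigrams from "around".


Word: "around" (length 6)
Number of bigrams = 6 - 2 + 1 = 5
  Position 0: "ar"
  Position 1: "ro"
  Position 2: "ou"
  Position 3: "un"
  Position 4: "nd"
Bigrams = "ar", "ro", "ou", "un", "nd"


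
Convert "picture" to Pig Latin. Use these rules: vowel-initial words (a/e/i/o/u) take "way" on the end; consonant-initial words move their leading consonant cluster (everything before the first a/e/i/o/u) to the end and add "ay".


Word: "picture"
Starts with consonant(s) → move to end, add 'ay'
Consonant cluster: "p"
Pig Latin = "icturepay"


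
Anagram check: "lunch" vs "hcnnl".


Word 1: "lunch" → sorted: chlnu
Word 2: "hcnnl" → sorted: chlnn
Same letters? chlnu != chlnn
Anagram = No


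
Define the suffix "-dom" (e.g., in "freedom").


Suffix: -dom
Example: freedom = free + -dom
Meaning = state / realm


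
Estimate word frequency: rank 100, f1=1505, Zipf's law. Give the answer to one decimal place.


Zipf's law: f(r) = f(1) / r
f(1) = 1505
f(100) = 1505 / 100
= 15.1 occurrences


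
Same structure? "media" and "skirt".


Pattern of "media": [0, 1, 2, 3, 4]
Pattern of "skirt": [0, 1, 2, 3, 4]
Patterns match
Same pattern = Yes


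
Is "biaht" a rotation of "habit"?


Word: "habit", Candidate: "biaht"
Method: check if candidate is substring of word+word
"habithabit" contains "biaht"? No
Is rotation = No


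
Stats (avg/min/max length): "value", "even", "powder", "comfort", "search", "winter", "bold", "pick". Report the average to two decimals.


Lengths: "value"=5, "even"=4, "powder"=6, "comfort"=7, "search"=6, "winter"=6, "bold"=4, "pick"=4
Sum = 42, Count = 8
Average = 42/8 = 5.25
= avg=5.25, min=4, max=7


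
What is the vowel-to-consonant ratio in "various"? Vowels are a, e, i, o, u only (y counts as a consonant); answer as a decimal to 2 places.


Word: "various"
Vowels (a,e,i,o,u): 4
Consonants: 3
Ratio = 4/3
= 1.33


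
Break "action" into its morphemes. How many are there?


Word: "action"
Morphemes: act / -ion
Each morpheme carries meaning
= 2 morphemes


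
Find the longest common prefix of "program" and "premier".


Word 1: "program"
Word 2: "premier"
Comparing from start:
  Pos 0: 'p' == 'p'
  Pos 1: 'r' == 'r'
  Pos 2: 'o' != 'e' (stop)
LCP = "pr" (length 2)


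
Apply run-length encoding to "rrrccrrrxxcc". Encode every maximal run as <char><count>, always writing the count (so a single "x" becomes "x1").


String: "rrrccrrrxxcc"
Scanning for consecutive runs:
  'r' x 3
  'c' x 2
  'r' x 3
  'x' x 2
  'c' x 2
RLE = "r3c2r3x2c2"


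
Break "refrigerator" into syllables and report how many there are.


Word: "refrigerator"
Syllable breakdown: re / frig / er / a / tor
Counting: 5 parts
= 5 syllables


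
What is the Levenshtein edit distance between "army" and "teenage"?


Word 1: "army" (length 4)
Word 2: "teenage" (length 7)
One optimal edit sequence (insert/delete/substitute each cost 1):
  1. insert 't'  (+1)
  2. insert 'e'  (+1)
  3. insert 'e'  (+1)
  4. substitute 'a' -> 'n'  (+1)
  5. substitute 'r' -> 'a'  (+1)
  6. substitute 'm' -> 'g'  (+1)
  7. substitute 'y' -> 'e'  (+1)
Total edit operations: 7
Edit distance = 7


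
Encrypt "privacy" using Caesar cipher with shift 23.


Word: "privacy"
Shift: 23
Each letter → (letter + shift) mod 26:
  'p' (15) + 23 = 12 → 'm'
  'r' (17) + 23 = 14 → 'o'
  'i' (8) + 23 = 5 → 'f'
  'v' (21) + 23 = 18 → 's'
  'a' (0) + 23 = 23 → 'x'
  'c' (2) + 23 = 25 → 'z'
  'y' (24) + 23 = 21 → 'v'
Result = "mofsxzv"


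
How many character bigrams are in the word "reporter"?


Word: "reporter" (length 8)
Number of 2-grams = length - 2 + 1 = 8 - 2 + 1
= 7


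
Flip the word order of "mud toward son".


Original: "mud toward son"
Words (1..n): mud | toward | son
Reversed (n..1): son | toward | mud
Result = "son toward mud"


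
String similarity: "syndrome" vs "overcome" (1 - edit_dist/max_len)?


Word 1: "syndrome" (length 8)
Word 2: "overcome" (length 8)
One optimal edit sequence:
  1. substitute 's' -> 'o'  (+1)
  2. substitute 'y' -> 'v'  (+1)
  3. substitute 'n' -> 'e'  (+1)
  4. substitute 'd' -> 'r'  (+1)
  5. substitute 'r' -> 'c'  (+1)
  6. keep 'o'
  7. keep 'm'
  8. keep 'e'
Edit distance = 5
Max length = max(8, 8) = 8
Similarity = 1 - 5/8
= 0.3750


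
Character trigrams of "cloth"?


Word: "cloth" (length 5)
Number of trigrams = 5 - 3 + 1 = 3
  Position 0: "clo"
  Position 1: "lot"
  Position 2: "oth"
Trigrams = "clo", "lot", "oth"


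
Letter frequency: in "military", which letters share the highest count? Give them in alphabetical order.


Word: "military"
Letter counts:
  'a': 1
  'i': 2
  'l': 1
  'm': 1
  'r': 1
  't': 1
  'y': 1
Maximum count = 2
Most frequent = 'i' (2 times each)


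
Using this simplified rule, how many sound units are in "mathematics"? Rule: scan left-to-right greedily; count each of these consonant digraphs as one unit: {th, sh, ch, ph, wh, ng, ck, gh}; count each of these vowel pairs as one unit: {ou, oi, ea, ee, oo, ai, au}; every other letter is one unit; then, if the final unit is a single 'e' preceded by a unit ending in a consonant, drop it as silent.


Word: "mathematics" (11 letters)
Left-to-right scan:
  [1] 'm' (letter)
  [2] 'a' (letter)
  [3] 'th' (digraph)
  [4] 'e' (letter)
  [5] 'm' (letter)
  [6] 'a' (letter)
  [7] 't' (letter)
  [8] 'i' (letter)
  [9] 'c' (letter)
  [10] 's' (letter)
Units from scan: 10
Sound units = 10 units


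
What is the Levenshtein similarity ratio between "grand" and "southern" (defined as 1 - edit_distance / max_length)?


Word 1: "grand" (length 5)
Word 2: "southern" (length 8)
One optimal edit sequence:
  1. insert 's'  (+1)
  2. insert 'o'  (+1)
  3. insert 'u'  (+1)
  4. substitute 'g' -> 't'  (+1)
  5. substitute 'r' -> 'h'  (+1)
  6. substitute 'a' -> 'e'  (+1)
  7. substitute 'n' -> 'r'  (+1)
  8. substitute 'd' -> 'n'  (+1)
Edit distance = 8
Max length = max(5, 8) = 8
Similarity = 1 - 8/8
= 0.0000


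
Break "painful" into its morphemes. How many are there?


Word: "painful"
Morphemes: pain + -ful
Each morpheme carries meaning
= 2 morphemes


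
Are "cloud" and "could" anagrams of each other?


Word 1: "cloud" → sorted: cdlou
Word 2: "could" → sorted: cdlou
Same letters? cdlou == cdlou
Anagram = Yes


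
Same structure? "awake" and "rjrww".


Pattern of "awake": [0, 1, 0, 2, 3]
Pattern of "rjrww": [0, 1, 0, 2, 2]
Patterns do not match
Same pattern = No


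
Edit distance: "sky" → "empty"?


Word 1: "sky" (length 3)
Word 2: "empty" (length 5)
One optimal edit sequence (insert/delete/substitute each cost 1):
  1. insert 'e'  (+1)
  2. insert 'm'  (+1)
  3. substitute 's' -> 'p'  (+1)
  4. substitute 'k' -> 't'  (+1)
  5. keep 'y'
Total edit operations: 4
Edit distance = 4


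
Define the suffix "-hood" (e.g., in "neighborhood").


Suffix: -hood
Example: neighborhood = neighbor + -hood
Meaning = state / condition


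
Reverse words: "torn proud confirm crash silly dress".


Original: "torn proud confirm crash silly dress"
Words (1..n): torn | proud | confirm | crash | silly | dress
Reversed (n..1): dress | silly | crash | confirm | proud | torn
Result = "dress silly crash confirm proud torn"


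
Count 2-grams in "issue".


Word: "issue" (length 5)
Number of 2-grams = length - 2 + 1 = 5 - 2 + 1
= 4


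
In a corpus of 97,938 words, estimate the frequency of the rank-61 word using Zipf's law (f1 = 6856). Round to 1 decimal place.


Zipf's law: f(r) = f(1) / r
f(1) = 6856
f(61) = 6856 / 61
= 112.4 occurrences


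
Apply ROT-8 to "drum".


Word: "drum"
Shift: 8
Each letter → (letter + shift) mod 26:
  'd' (3) + 8 = 11 → 'l'
  'r' (17) + 8 = 25 → 'z'
  'u' (20) + 8 = 2 → 'c'
  'm' (12) + 8 = 20 → 'u'
Result = "lzcu"


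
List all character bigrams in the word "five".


Word: "five" (length 4)
Number of bigrams = 4 - 2 + 1 = 3
  Position 0: "fi"
  Position 1: "iv"
  Position 2: "ve"
Bigrams = "fi", "iv", "ve"


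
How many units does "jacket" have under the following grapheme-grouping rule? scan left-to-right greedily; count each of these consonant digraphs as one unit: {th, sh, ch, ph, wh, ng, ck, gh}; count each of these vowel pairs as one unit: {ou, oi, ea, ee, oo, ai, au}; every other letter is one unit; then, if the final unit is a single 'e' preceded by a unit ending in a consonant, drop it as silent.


Word: "jacket" (6 letters)
Left-to-right scan:
  1. 'j' (letter)
  2. 'a' (letter)
  3. 'ck' (digraph)
  4. 'e' (letter)
  5. 't' (letter)
Units from scan: 5
Sound units = 5 units


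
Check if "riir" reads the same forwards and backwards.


Word: "riir"
Reversed: "riir"
Forward == Backward? riir == riir
Palindrome = Yes


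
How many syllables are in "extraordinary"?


Word: "extraordinary"
Syllable breakdown: ex-traor-di-nar-y
Counting: 5 parts
= 5 syllables


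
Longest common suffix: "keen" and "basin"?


Word 1: "keen"
Word 2: "basin"
Comparing from end:
  Pos -1: 'n' == 'n'
  Pos -2: 'e' != 'i' (stop)
LCS = "n" (length 1)


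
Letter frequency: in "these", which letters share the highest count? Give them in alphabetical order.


Word: "these"
Letter counts:
  'e': 2
  'h': 1
  's': 1
  't': 1
Maximum count = 2
Most frequent = 'e' (2 times each)


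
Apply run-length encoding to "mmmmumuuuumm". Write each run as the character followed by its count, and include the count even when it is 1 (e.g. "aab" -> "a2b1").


String: "mmmmumuuuumm"
Scanning for consecutive runs:
  'm' x 4
  'u' x 1
  'm' x 1
  'u' x 4
  'm' x 2
RLE = "m4u1m1u4m2"


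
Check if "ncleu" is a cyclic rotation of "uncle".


Word: "uncle", Candidate: "ncleu"
Method: check if candidate is substring of word+word
"uncleuncle" contains "ncleu"? Yes
Is rotation = Yes


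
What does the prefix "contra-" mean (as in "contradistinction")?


Prefix: contra-
Example: contradistinction (contra- + distinction)
Meaning = against


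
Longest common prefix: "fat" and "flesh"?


Word 1: "fat"
Word 2: "flesh"
Comparing from start:
  Pos 0: 'f' == 'f'
  Pos 1: 'a' != 'l' (stop)
LCP = "f" (length 1)


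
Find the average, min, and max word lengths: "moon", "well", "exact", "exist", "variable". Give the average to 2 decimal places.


Lengths: "moon"=4, "well"=4, "exact"=5, "exist"=5, "variable"=8
Sum = 26, Count = 5
Average = 26/5 = 5.20
= avg=5.20, min=4, max=8


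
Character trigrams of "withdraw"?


Word: "withdraw" (length 8)
Number of trigrams = 8 - 3 + 1 = 6
  Position 0: "wit"
  Position 1: "ith"
  Position 2: "thd"
  Position 3: "hdr"
  Position 4: "dra"
  Position 5: "raw"
Trigrams = "wit", "ith", "thd", "hdr", "dra", "raw"


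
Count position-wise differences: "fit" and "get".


Comparing character by character (same length = 3):
  Pos 0: 'f' vs 'g' !=
  Pos 1: 'i' vs 'e' !=
  Pos 2: 't' vs 't' =
Hamming distance = 2


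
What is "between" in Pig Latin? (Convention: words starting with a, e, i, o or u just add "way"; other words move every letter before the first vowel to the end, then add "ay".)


Word: "between"
Starts with consonant(s) → move to end, add 'ay'
Consonant cluster: "b"
Pig Latin = "etweenbay"


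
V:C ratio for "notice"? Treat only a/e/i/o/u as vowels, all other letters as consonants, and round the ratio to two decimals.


Word: "notice"
Vowels (a,e,i,o,u): 3
Consonants: 3
Ratio = 3/3
= 1.00


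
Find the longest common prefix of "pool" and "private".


Word 1: "pool"
Word 2: "private"
Comparing from start:
  Pos 0: 'p' == 'p'
  Pos 1: 'o' != 'r' (stop)
LCP = "p" (length 1)


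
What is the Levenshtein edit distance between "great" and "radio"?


Word 1: "great" (length 5)
Word 2: "radio" (length 5)
One optimal edit sequence (insert/delete/substitute each cost 1):
  1. substitute 'g' -> 'r'  (+1)
  2. substitute 'r' -> 'a'  (+1)
  3. substitute 'e' -> 'd'  (+1)
  4. substitute 'a' -> 'i'  (+1)
  5. substitute 't' -> 'o'  (+1)
Total edit operations: 5
Edit distance = 5


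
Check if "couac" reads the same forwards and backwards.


Word: "couac"
Reversed: "cauoc"
Forward == Backward? couac != cauoc
Palindrome = No


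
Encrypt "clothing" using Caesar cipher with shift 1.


Word: "clothing"
Shift: 1
Each letter → (letter + shift) mod 26:
  'c' (2) + 1 = 3 → 'd'
  'l' (11) + 1 = 12 → 'm'
  'o' (14) + 1 = 15 → 'p'
  't' (19) + 1 = 20 → 'u'
  'h' (7) + 1 = 8 → 'i'
  'i' (8) + 1 = 9 → 'j'
  'n' (13) + 1 = 14 → 'o'
  'g' (6) + 1 = 7 → 'h'
Result = "dmpuijoh"


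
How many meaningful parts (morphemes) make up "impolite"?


Word: "impolite"
Morphemes: im- + polite
Each morpheme carries meaning
= 2 morphemes


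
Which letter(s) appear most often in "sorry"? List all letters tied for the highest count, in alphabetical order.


Word: "sorry"
Letter counts:
  'o': 1
  'r': 2
  's': 1
  'y': 1
Maximum count = 2
Most frequent = 'r' (2 times each)


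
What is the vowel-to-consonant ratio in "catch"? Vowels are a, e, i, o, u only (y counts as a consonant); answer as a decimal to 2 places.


Word: "catch"
Vowels (a,e,i,o,u): 1
Consonants: 4
Ratio = 1/4
= 0.25


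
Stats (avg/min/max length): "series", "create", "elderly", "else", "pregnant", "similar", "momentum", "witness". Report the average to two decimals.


Lengths: "series"=6, "create"=6, "elderly"=7, "else"=4, "pregnant"=8, "similar"=7, "momentum"=8, "witness"=7
Sum = 53, Count = 8
Average = 53/8 = 6.63
= avg=6.63, min=4, max=8


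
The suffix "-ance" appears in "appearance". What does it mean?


Suffix: -ance
Example: appearance = appear + -ance
Meaning = state of


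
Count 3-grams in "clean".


Word: "clean" (length 5)
Number of 3-grams = length - 3 + 1 = 5 - 3 + 1
= 3


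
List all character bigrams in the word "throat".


Word: "throat" (length 6)
Number of bigrams = 6 - 2 + 1 = 5
  Position 0: "th"
  Position 1: "hr"
  Position 2: "ro"
  Position 3: "oa"
  Position 4: "at"
Bigrams = "th", "hr", "ro", "oa", "at"


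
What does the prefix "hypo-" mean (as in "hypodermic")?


Prefix: hypo-
Example: hypodermic (hypo- + dermic)
Meaning = under / below normal


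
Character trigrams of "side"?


Word: "side" (length 4)
Number of trigrams = 4 - 3 + 1 = 2
  Position 0: "sid"
  Position 1: "ide"
Trigrams = "sid", "ide"


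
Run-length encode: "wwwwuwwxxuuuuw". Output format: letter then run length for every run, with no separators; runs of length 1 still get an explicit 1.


String: "wwwwuwwxxuuuuw"
Scanning for consecutive runs:
  'w' x 4
  'u' x 1
  'w' x 2
  'x' x 2
  'u' x 4
  'w' x 1
RLE = "w4u1w2x2u4w1"


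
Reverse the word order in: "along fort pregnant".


Original: "along fort pregnant"
Words (1..n): along | fort | pregnant
Reversed (n..1): pregnant | fort | along
Result = "pregnant fort along"


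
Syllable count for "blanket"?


Word: "blanket"
Syllable breakdown: blan / ket
Counting: 2 parts
= 2 syllables


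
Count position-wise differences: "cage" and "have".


Comparing character by character (same length = 4):
  Pos 0: 'c' vs 'h' !=
  Pos 1: 'a' vs 'a' =
  Pos 2: 'g' vs 'v' !=
  Pos 3: 'e' vs 'e' =
Hamming distance = 2


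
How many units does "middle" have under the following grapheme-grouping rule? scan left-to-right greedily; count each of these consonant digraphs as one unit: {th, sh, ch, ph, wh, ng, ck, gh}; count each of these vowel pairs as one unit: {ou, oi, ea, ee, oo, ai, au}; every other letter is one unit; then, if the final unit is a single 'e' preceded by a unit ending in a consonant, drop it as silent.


Word: "middle" (6 letters)
Left-to-right scan:
  [1] 'm' (letter)
  [2] 'i' (letter)
  [3] 'd' (letter)
  [4] 'd' (letter)
  [5] 'l' (letter)
  [6] 'e' (letter)
Units from scan: 6
Final unit is 'e' after a consonant -> drop as silent (-1)
Sound units = 5 units


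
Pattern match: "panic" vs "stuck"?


Pattern of "panic": [0, 1, 2, 3, 4]
Pattern of "stuck": [0, 1, 2, 3, 4]
Patterns match
Same pattern = Yes


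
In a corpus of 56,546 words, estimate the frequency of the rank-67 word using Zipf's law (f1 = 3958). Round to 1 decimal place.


Zipf's law: f(r) = f(1) / r
f(1) = 3958
f(67) = 3958 / 67
= 59.1 occurrences


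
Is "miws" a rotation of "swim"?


Word: "swim", Candidate: "miws"
Method: check if candidate is substring of word+word
"swimswim" contains "miws"? No
Is rotation = No


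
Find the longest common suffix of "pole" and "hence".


Word 1: "pole"
Word 2: "hence"
Comparing from end:
  Pos -1: 'e' == 'e'
  Pos -2: 'l' != 'c' (stop)
LCS = "e" (length 1)


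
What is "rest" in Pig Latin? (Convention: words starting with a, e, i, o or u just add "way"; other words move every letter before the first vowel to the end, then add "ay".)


Word: "rest"
Starts with consonant(s) → move to end, add 'ay'
Consonant cluster: "r"
Pig Latin = "estray"


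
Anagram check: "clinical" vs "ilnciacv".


Word 1: "clinical" → sorted: acciilln
Word 2: "ilnciacv" → sorted: acciilnv
Same letters? acciilln != acciilnv
Anagram = No


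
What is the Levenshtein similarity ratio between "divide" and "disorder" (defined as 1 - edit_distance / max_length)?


Word 1: "divide" (length 6)
Word 2: "disorder" (length 8)
One optimal edit sequence:
  1. keep 'd'
  2. keep 'i'
  3. insert 's'  (+1)
  4. substitute 'v' -> 'o'  (+1)
  5. substitute 'i' -> 'r'  (+1)
  6. keep 'd'
  7. keep 'e'
  8. insert 'r'  (+1)
Edit distance = 4
Max length = max(6, 8) = 8
Similarity = 1 - 4/8
= 0.5000


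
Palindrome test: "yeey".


Word: "yeey"
Reversed: "yeey"
Forward == Backward? yeey == yeey
Palindrome = Yes


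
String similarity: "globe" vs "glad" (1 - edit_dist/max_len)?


Word 1: "globe" (length 5)
Word 2: "glad" (length 4)
One optimal edit sequence:
  1. keep 'g'
  2. keep 'l'
  3. delete 'o'  (+1)
  4. substitute 'b' -> 'a'  (+1)
  5. substitute 'e' -> 'd'  (+1)
Edit distance = 3
Max length = max(5, 4) = 5
Similarity = 1 - 3/5
= 0.4000


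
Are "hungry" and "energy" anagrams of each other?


Word 1: "hungry" → sorted: ghnruy
Word 2: "energy" → sorted: eegnry
Same letters? ghnruy != eegnry
Anagram = No


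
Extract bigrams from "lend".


Word: "lend" (length 4)
Number of bigrams = 4 - 2 + 1 = 3
  Position 0: "le"
  Position 1: "en"
  Position 2: "nd"
Bigrams = "le", "en", "nd"


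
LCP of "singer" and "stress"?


Word 1: "singer"
Word 2: "stress"
Comparing from start:
  Pos 0: 's' == 's'
  Pos 1: 'i' != 't' (stop)
LCP = "s" (length 1)


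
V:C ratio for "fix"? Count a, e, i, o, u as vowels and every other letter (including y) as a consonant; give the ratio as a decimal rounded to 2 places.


Word: "fix"
Vowels (a,e,i,o,u): 1
Consonants: 2
Ratio = 1/2
= 0.50


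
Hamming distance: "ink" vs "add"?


Comparing character by character (same length = 3):
  Pos 0: 'i' vs 'a' !=
  Pos 1: 'n' vs 'd' !=
  Pos 2: 'k' vs 'd' !=
Hamming distance = 3


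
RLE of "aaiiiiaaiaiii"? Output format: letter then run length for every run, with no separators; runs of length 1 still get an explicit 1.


String: "aaiiiiaaiaiii"
Scanning for consecutive runs:
  'a' x 2
  'i' x 4
  'a' x 2
  'i' x 1
  'a' x 1
  'i' x 3
RLE = "a2i4a2i1a1i3"


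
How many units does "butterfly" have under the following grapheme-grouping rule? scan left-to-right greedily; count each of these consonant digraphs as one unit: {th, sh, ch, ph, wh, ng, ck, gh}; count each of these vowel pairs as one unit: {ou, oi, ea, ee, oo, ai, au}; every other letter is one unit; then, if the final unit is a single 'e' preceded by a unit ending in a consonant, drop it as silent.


Word: "butterfly" (9 letters)
Left-to-right scan:
  1. 'b' (letter)
  2. 'u' (letter)
  3. 't' (letter)
  4. 't' (letter)
  5. 'e' (letter)
  6. 'r' (letter)
  7. 'f' (letter)
  8. 'l' (letter)
  9. 'y' (letter)
Units from scan: 9
Sound units = 9 units


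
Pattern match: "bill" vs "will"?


Pattern of "bill": [0, 1, 2, 2]
Pattern of "will": [0, 1, 2, 2]
Patterns match
Same pattern = Yes


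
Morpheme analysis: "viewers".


Word: "viewers"
Morphemes: view + -er + -s
Each morpheme carries meaning
= 3 morphemes


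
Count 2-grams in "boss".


Word: "boss" (length 4)
Number of 2-grams = length - 2 + 1 = 4 - 2 + 1
= 3


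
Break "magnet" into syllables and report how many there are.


Word: "magnet"
Syllable breakdown: mag-net
Counting: 2 parts
= 2 syllables


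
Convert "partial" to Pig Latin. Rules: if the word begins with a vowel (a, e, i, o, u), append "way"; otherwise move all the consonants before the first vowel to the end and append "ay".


Word: "partial"
Starts with consonant(s) → move to end, add 'ay'
Consonant cluster: "p"
Pig Latin = "artialpay"


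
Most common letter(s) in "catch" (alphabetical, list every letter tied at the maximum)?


Word: "catch"
Letter counts:
  'a': 1
  'c': 2
  'h': 1
  't': 1
Maximum count = 2
Most frequent = 'c' (2 times each)


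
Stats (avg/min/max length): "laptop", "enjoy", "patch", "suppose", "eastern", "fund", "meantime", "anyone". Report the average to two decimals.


Lengths: "laptop"=6, "enjoy"=5, "patch"=5, "suppose"=7, "eastern"=7, "fund"=4, "meantime"=8, "anyone"=6
Sum = 48, Count = 8
Average = 48/8 = 6.00
= avg=6.00, min=4, max=8


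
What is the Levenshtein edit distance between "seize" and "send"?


Word 1: "seize" (length 5)
Word 2: "send" (length 4)
One optimal edit sequence (insert/delete/substitute each cost 1):
  1. keep 's'
  2. keep 'e'
  3. delete 'i'  (+1)
  4. substitute 'z' -> 'n'  (+1)
  5. substitute 'e' -> 'd'  (+1)
Total edit operations: 3
Edit distance = 3


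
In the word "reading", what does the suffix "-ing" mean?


Suffix: -ing
Example: reading (read + -ing)
Meaning = present participle


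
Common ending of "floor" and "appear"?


Word 1: "floor"
Word 2: "appear"
Comparing from end:
  Pos -1: 'r' == 'r'
  Pos -2: 'o' != 'a' (stop)
LCS = "r" (length 1)


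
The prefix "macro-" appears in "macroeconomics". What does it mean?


Prefix: macro-
Example: macroeconomics = macro- + economics
Meaning = large


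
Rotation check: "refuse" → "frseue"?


Word: "refuse", Candidate: "frseue"
Method: check if candidate is substring of word+word
"refuserefuse" contains "frseue"? No
Is rotation = No


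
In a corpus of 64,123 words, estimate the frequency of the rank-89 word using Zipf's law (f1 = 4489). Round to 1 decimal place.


Zipf's law: f(r) = f(1) / r
f(1) = 4489
f(89) = 4489 / 89
= 50.4 occurrences


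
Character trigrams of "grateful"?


Word: "grateful" (length 8)
Number of trigrams = 8 - 3 + 1 = 6
  Position 0: "gra"
  Position 1: "rat"
  Position 2: "ate"
  Position 3: "tef"
  Position 4: "efu"
  Position 5: "ful"
Trigrams = "gra", "rat", "ate", "tef", "efu", "ful"


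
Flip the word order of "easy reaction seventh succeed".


Original: "easy reaction seventh succeed"
Words (1..n): easy | reaction | seventh | succeed
Reversed (n..1): succeed | seventh | reaction | easy
Result = "succeed seventh reaction easy"


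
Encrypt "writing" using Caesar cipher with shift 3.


Word: "writing"
Shift: 3
Each letter → (letter + shift) mod 26:
  'w' (22) + 3 = 25 → 'z'
  'r' (17) + 3 = 20 → 'u'
  'i' (8) + 3 = 11 → 'l'
  't' (19) + 3 = 22 → 'w'
  'i' (8) + 3 = 11 → 'l'
  'n' (13) + 3 = 16 → 'q'
  'g' (6) + 3 = 9 → 'j'
Result = "zulwlqj"


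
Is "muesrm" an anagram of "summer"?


Word 1: "summer" → sorted: emmrsu
Word 2: "muesrm" → sorted: emmrsu
Same letters? emmrsu == emmrsu
Anagram = Yes


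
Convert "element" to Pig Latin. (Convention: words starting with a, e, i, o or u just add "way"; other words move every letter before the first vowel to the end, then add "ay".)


Word: "element"
Starts with vowel → add 'way'
Pig Latin = "elementway"


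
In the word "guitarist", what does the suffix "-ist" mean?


Suffix: -ist
Example: guitarist = guitar + -ist
Meaning = one who practices


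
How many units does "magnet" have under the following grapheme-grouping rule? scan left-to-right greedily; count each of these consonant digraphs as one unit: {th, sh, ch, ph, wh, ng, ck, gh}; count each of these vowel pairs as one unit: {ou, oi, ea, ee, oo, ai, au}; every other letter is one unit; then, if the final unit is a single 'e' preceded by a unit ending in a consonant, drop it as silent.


Word: "magnet" (6 letters)
Left-to-right scan:
  1. 'm' (letter)
  2. 'a' (letter)
  3. 'g' (letter)
  4. 'n' (letter)
  5. 'e' (letter)
  6. 't' (letter)
Units from scan: 6
Sound units = 6 units


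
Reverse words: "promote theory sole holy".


Original: "promote theory sole holy"
Words (1..n): promote | theory | sole | holy
Reversed (n..1): holy | sole | theory | promote
Result = "holy sole theory promote"


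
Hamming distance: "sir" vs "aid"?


Comparing character by character (same length = 3):
  Pos 0: 's' vs 'a' !=
  Pos 1: 'i' vs 'i' =
  Pos 2: 'r' vs 'd' !=
Hamming distance = 2


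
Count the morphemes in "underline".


Word: "underline"
Morphemes: under- / line
Each morpheme carries meaning
= 2 morphemes


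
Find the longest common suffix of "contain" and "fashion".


Word 1: "contain"
Word 2: "fashion"
Comparing from end:
  Pos -1: 'n' == 'n'
  Pos -2: 'i' != 'o' (stop)
LCS = "n" (length 1)


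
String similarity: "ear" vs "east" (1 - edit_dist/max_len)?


Word 1: "ear" (length 3)
Word 2: "east" (length 4)
One optimal edit sequence:
  1. keep 'e'
  2. keep 'a'
  3. insert 's'  (+1)
  4. substitute 'r' -> 't'  (+1)
Edit distance = 2
Max length = max(3, 4) = 4
Similarity = 1 - 2/4
= 0.5000


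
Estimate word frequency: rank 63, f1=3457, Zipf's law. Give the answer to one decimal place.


Zipf's law: f(r) = f(1) / r
f(1) = 3457
f(63) = 3457 / 63
= 54.9 occurrences


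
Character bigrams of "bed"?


Word: "bed" (length 3)
Number of bigrams = 3 - 2 + 1 = 2
  Position 0: "be"
  Position 1: "ed"
Bigrams = "be", "ed"


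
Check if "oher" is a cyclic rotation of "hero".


Word: "hero", Candidate: "oher"
Method: check if candidate is substring of word+word
"herohero" contains "oher"? Yes
Is rotation = Yes


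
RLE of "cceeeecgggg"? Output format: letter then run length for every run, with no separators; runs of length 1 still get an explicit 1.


String: "cceeeecgggg"
Scanning for consecutive runs:
  'c' x 2
  'e' x 4
  'c' x 1
  'g' x 4
RLE = "c2e4c1g4"


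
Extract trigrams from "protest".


Word: "protest" (length 7)
Number of trigrams = 7 - 3 + 1 = 5
  Position 0: "pro"
  Position 1: "rot"
  Position 2: "ote"
  Position 3: "tes"
  Position 4: "est"
Trigrams = "pro", "rot", "ote", "tes", "est"


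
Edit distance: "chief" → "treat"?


Word 1: "chief" (length 5)
Word 2: "treat" (length 5)
One optimal edit sequence (insert/delete/substitute each cost 1):
  1. substitute 'c' -> 't'  (+1)
  2. substitute 'h' -> 'r'  (+1)
  3. substitute 'i' -> 'e'  (+1)
  4. substitute 'e' -> 'a'  (+1)
  5. substitute 'f' -> 't'  (+1)
Total edit operations: 5
Edit distance = 5


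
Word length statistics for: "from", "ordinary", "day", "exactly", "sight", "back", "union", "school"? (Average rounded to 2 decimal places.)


Lengths: "from"=4, "ordinary"=8, "day"=3, "exactly"=7, "sight"=5, "back"=4, "union"=5, "school"=6
Sum = 42, Count = 8
Average = 42/8 = 5.25
= avg=5.25, min=3, max=8


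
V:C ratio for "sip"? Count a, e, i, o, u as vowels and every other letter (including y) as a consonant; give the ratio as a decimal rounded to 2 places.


Word: "sip"
Vowels (a,e,i,o,u): 1
Consonants: 2
Ratio = 1/2
= 0.50


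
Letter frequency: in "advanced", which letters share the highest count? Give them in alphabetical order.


Word: "advanced"
Letter counts:
  'a': 2
  'c': 1
  'd': 2
  'e': 1
  'n': 1
  'v': 1
Maximum count = 2
Most frequent = 'a', 'd' (2 times each)


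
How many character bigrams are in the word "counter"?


Word: "counter" (length 7)
Number of 2-grams = length - 2 + 1 = 7 - 2 + 1
= 6


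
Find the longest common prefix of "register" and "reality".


Word 1: "register"
Word 2: "reality"
Comparing from start:
  Pos 0: 'r' == 'r'
  Pos 1: 'e' == 'e'
  Pos 2: 'g' != 'a' (stop)
LCP = "re" (length 2)


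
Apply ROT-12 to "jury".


Word: "jury"
Shift: 12
Each letter → (letter + shift) mod 26:
  'j' (9) + 12 = 21 → 'v'
  'u' (20) + 12 = 6 → 'g'
  'r' (17) + 12 = 3 → 'd'
  'y' (24) + 12 = 10 → 'k'
Result = "vgdk"


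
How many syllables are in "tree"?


Word: "tree"
Syllable breakdown: tree
Counting: 1 part
= 1 syllable


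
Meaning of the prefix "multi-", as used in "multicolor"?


Prefix: multi-
Example: multicolor (multi- + color)
Meaning = many


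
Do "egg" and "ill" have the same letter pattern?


Pattern of "egg": [0, 1, 1]
Pattern of "ill": [0, 1, 1]
Patterns match
Same pattern = Yes


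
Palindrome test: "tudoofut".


Word: "tudoofut"
Reversed: "tufoodut"
Forward == Backward? tudoofut != tufoodut
Palindrome = No


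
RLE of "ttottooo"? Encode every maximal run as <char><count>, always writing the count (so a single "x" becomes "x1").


String: "ttottooo"
Scanning for consecutive runs:
  't' x 2
  'o' x 1
  't' x 2
  'o' x 3
RLE = "t2o1t2o3"


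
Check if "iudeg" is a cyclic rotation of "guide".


Word: "guide", Candidate: "iudeg"
Method: check if candidate is substring of word+word
"guideguide" contains "iudeg"? No
Is rotation = No


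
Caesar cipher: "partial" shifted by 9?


Word: "partial"
Shift: 9
Each letter → (letter + shift) mod 26:
  'p' (15) + 9 = 24 → 'y'
  'a' (0) + 9 = 9 → 'j'
  'r' (17) + 9 = 0 → 'a'
  't' (19) + 9 = 2 → 'c'
  'i' (8) + 9 = 17 → 'r'
  'a' (0) + 9 = 9 → 'j'
  'l' (11) + 9 = 20 → 'u'
Result = "yjacrju"
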